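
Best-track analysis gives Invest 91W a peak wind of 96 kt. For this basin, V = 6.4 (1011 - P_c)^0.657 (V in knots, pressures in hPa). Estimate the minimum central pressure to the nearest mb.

ΔP = (V / 6.4)^(1/0.657) = (96/6.4)^1.522.
96/6.4 = 15.000; 15.000^1.522 ≈ 61.67 mb.
P_c = 1011 − 61.67 = 949.33 ≈ 949 mb.

949 mb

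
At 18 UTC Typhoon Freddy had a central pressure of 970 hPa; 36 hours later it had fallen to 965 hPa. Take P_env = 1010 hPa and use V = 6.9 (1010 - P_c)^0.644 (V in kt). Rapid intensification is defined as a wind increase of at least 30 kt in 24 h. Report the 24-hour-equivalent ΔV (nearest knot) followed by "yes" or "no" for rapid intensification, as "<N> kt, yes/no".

V₁: ΔP = 40, V ≈ 6.9 × 40^0.644 ≈ 74.23 kt.
V₂: ΔP = 45, V ≈ 6.9 × 45^0.644 ≈ 80.08 kt.
ΔV over 36 h = 5.85 kt → 24 h equivalent = 5.85 × 24/36 ≈ 3.90 kt.
4 kt < 30 kt ⇒ not rapid intensification.

4 kt, no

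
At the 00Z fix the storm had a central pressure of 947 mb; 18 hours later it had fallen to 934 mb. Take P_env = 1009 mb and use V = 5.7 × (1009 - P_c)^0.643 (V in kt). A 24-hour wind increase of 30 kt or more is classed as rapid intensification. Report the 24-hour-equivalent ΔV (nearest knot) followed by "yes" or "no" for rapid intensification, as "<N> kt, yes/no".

V₁: ΔP = 62, V ≈ 5.7 × 62^0.643 ≈ 80.98 kt.
V₂: ΔP = 75, V ≈ 5.7 × 75^0.643 ≈ 91.52 kt.
ΔV over 18 h = 10.54 kt → 24 h equivalent = 10.54 × 24/18 ≈ 14.05 kt.
14 kt < 30 kt ⇒ not rapid intensification.

14 kt, no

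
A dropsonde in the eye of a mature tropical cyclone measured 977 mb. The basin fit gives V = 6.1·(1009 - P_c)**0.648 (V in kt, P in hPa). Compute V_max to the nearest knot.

58 kt

ΔP = 1009 − 977 = 32 mb.
32^0.648 ≈ 9.448.
V ≈ 6.1 × 9.448 ≈ 57.6 kt.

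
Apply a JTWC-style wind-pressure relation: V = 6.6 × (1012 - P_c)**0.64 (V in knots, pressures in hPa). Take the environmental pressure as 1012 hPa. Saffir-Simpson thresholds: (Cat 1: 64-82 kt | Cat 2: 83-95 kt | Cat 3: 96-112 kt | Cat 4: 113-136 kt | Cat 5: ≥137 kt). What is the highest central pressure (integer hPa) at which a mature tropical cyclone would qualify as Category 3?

Category 3 begins at V = 96 kt.
Required ΔP = (96/6.6)^(1/0.64) = 14.545^1.562 ≈ 65.58 hPa.
P_c ≤ 1012 − 65.58 = 946.42, so the highest integer P_c is 946 hPa.

946 hPa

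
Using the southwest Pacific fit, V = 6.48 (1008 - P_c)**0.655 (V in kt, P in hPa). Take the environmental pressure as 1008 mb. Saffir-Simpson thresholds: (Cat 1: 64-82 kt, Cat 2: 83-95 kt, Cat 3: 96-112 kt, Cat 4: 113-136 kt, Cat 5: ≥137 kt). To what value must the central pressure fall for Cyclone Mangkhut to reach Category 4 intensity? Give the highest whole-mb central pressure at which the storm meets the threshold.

Category 4 begins at V = 113 kt.
Required ΔP = (113/6.48)^(1/0.655) = 17.438^1.527 ≈ 78.60 mb.
P_c ≤ 1008 − 78.60 = 929.40, so the highest integer P_c is 929 mb.

929 mb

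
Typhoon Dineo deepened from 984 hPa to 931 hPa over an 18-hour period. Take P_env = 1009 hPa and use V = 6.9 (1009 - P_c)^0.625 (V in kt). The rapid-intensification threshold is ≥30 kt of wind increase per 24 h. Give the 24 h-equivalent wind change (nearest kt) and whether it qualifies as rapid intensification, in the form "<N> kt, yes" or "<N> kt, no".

V₁: ΔP = 25, V ≈ 6.9 × 25^0.625 ≈ 51.59 kt.
V₂: ΔP = 78, V ≈ 6.9 × 78^0.625 ≈ 105.05 kt.
ΔV over 18 h = 53.46 kt → 24 h equivalent = 53.46 × 24/18 ≈ 71.28 kt.
71 kt ≥ 30 kt ⇒ rapid intensification.

71 kt, yes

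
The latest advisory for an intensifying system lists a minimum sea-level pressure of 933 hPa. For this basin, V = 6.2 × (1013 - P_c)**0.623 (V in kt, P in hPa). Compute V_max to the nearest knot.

95 kt

ΔP = 1013 − 933 = 80 hPa.
80^0.623 ≈ 15.333.
V ≈ 6.2 × 15.333 ≈ 95.1 kt.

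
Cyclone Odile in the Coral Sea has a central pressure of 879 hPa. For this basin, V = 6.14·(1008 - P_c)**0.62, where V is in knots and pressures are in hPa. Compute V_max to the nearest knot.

ΔP = 1008 − 879 = 129 hPa.
129^0.62 ≈ 20.350.
V ≈ 6.14 × 20.350 ≈ 124.9 kt.

125 kt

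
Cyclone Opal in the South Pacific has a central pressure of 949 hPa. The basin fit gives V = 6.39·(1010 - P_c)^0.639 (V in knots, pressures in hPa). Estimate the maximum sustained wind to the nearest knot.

88 kt

ΔP = 1010 − 949 = 61 hPa.
61^0.639 ≈ 13.830.
V ≈ 6.39 × 13.830 ≈ 88.4 kt.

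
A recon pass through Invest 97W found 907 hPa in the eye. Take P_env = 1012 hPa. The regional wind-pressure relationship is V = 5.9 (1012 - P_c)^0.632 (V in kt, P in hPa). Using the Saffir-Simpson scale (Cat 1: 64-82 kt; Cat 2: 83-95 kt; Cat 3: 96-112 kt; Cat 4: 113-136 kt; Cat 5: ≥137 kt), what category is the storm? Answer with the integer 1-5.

3

ΔP = 1012 − 907 = 105 hPa.
V ≈ 5.9 × 105^0.632 = 5.9 × 18.94 ≈ 112 kt.
112 kt falls in the Category 3 band.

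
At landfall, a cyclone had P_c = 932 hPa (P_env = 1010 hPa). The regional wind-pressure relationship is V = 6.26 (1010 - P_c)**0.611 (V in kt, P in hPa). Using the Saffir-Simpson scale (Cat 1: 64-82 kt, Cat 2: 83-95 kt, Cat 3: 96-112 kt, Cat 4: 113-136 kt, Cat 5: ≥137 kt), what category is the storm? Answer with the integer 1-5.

2

ΔP = 1010 − 932 = 78 hPa.
V ≈ 6.26 × 78^0.611 = 6.26 × 14.32 ≈ 90 kt.
90 kt falls in the Category 2 band.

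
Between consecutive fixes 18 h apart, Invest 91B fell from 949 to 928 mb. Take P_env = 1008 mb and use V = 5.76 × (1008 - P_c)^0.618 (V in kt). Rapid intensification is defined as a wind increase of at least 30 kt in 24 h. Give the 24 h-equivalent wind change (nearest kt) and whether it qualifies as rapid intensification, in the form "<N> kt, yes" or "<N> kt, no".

V₁: ΔP = 59, V ≈ 5.76 × 59^0.618 ≈ 71.58 kt.
V₂: ΔP = 80, V ≈ 5.76 × 80^0.618 ≈ 86.40 kt.
ΔV over 18 h = 14.82 kt → 24 h equivalent = 14.82 × 24/18 ≈ 19.76 kt.
20 kt < 30 kt ⇒ not rapid intensification.

20 kt, no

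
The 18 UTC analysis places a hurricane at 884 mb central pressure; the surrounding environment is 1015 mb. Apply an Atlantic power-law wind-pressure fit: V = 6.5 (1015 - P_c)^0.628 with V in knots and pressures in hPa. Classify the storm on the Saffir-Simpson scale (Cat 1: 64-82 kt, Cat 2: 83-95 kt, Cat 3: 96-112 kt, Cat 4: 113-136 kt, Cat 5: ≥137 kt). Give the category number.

5

ΔP = 1015 − 884 = 131 mb.
V ≈ 6.5 × 131^0.628 = 6.5 × 21.36 ≈ 139 kt.
139 kt falls in the Category 5 band.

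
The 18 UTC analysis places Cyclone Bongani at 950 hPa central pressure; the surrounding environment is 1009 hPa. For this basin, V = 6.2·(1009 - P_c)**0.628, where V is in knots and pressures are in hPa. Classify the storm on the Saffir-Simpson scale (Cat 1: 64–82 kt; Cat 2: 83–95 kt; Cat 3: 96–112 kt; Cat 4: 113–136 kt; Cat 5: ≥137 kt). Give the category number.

1

ΔP = 1009 − 950 = 59 hPa.
V ≈ 6.2 × 59^0.628 = 6.2 × 12.94 ≈ 80 kt.
80 kt falls in the Category 1 band.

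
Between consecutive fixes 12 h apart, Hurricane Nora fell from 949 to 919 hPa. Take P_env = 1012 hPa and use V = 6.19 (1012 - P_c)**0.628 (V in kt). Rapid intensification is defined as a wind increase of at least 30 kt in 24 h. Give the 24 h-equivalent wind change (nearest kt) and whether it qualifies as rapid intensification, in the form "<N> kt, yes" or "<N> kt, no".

V₁: ΔP = 63, V ≈ 6.19 × 63^0.628 ≈ 83.50 kt.
V₂: ΔP = 93, V ≈ 6.19 × 93^0.628 ≈ 106.63 kt.
ΔV over 12 h = 23.13 kt → 24 h equivalent = 23.13 × 24/12 ≈ 46.26 kt.
46 kt ≥ 30 kt ⇒ rapid intensification.

46 kt, yes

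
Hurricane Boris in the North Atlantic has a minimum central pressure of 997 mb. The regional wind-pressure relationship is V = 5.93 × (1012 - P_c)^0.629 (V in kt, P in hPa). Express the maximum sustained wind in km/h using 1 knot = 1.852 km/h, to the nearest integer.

60 km/h

ΔP = 1012 − 997 = 15 mb.
V ≈ 5.93 × 15^0.629 = 5.93 × 5.492 ≈ 32.570 kt.
32.570 × 1.852 ≈ 60.32 km/h → 60 km/h.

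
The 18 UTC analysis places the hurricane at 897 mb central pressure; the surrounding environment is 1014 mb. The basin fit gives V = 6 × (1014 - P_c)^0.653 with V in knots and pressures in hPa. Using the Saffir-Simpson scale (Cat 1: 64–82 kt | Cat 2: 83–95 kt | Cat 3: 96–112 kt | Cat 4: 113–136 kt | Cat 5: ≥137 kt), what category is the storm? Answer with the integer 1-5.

ΔP = 1014 − 897 = 117 mb.
V ≈ 6 × 117^0.653 = 6 × 22.41 ≈ 134 kt.
134 kt falls in the Category 4 band.

4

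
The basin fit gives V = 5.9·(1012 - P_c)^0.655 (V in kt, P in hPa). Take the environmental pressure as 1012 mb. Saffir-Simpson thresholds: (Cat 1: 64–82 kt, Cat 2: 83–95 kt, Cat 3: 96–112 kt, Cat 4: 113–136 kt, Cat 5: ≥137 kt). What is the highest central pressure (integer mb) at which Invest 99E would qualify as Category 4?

Category 4 begins at V = 113 kt.
Required ΔP = (113/5.9)^(1/0.655) = 19.153^1.527 ≈ 90.70 mb.
P_c ≤ 1012 − 90.70 = 921.30, so the highest integer P_c is 921 mb.

921 mb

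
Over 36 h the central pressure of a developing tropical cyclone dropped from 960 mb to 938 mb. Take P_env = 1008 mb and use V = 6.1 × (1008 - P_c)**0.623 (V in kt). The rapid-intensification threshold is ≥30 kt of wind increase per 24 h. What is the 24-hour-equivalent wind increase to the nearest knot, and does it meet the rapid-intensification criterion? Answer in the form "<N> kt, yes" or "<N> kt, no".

12 kt, no

V₁: ΔP = 48, V ≈ 6.1 × 48^0.623 ≈ 68.04 kt.
V₂: ΔP = 70, V ≈ 6.1 × 70^0.623 ≈ 86.06 kt.
ΔV over 36 h = 18.02 kt → 24 h equivalent = 18.02 × 24/36 ≈ 12.01 kt.
12 kt < 30 kt ⇒ not rapid intensification.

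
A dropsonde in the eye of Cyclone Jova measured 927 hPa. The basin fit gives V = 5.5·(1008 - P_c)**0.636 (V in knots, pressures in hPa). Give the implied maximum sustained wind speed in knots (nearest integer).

90 kt

ΔP = 1008 − 927 = 81 hPa.
81^0.636 ≈ 16.360.
V ≈ 5.5 × 16.360 ≈ 90.0 kt.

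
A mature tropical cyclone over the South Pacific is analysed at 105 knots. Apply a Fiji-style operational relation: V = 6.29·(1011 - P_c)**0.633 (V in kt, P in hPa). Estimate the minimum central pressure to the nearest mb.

ΔP = (V / 6.29)^(1/0.633) = (105/6.29)^1.580.
105/6.29 = 16.693; 16.693^1.580 ≈ 85.38 mb.
P_c = 1011 − 85.38 = 925.62 ≈ 926 mb.

926 mb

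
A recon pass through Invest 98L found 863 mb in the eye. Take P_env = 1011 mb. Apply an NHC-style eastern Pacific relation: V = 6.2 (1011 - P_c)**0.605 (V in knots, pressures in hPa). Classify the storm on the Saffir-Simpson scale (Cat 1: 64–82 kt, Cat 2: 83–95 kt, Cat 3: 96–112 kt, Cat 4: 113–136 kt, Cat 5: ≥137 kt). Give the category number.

4

ΔP = 1011 − 863 = 148 mb.
V ≈ 6.2 × 148^0.605 = 6.2 × 20.56 ≈ 127 kt.
127 kt falls in the Category 4 band.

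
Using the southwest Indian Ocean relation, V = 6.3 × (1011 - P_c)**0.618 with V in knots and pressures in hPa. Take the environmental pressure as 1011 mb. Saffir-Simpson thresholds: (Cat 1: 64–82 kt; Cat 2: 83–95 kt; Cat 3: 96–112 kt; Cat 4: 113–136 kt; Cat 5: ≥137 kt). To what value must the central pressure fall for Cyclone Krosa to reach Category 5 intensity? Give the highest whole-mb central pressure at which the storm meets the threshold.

865 mb

Category 5 begins at V = 137 kt.
Required ΔP = (137/6.3)^(1/0.618) = 21.746^1.618 ≈ 145.90 mb.
P_c ≤ 1011 − 145.90 = 865.10, so the highest integer P_c is 865 mb.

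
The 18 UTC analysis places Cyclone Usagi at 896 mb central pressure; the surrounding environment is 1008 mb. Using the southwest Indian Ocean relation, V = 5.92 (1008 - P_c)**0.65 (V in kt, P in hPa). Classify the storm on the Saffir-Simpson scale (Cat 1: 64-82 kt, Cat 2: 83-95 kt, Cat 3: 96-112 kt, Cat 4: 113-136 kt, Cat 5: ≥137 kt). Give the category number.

ΔP = 1008 − 896 = 112 mb.
V ≈ 5.92 × 112^0.65 = 5.92 × 21.48 ≈ 127 kt.
127 kt falls in the Category 4 band.

4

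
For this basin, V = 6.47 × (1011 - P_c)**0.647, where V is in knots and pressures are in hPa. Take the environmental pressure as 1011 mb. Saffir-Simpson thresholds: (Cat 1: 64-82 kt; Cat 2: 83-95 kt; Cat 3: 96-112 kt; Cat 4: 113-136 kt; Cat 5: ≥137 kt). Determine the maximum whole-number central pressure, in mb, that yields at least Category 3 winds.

946 mb

Category 3 begins at V = 96 kt.
Required ΔP = (96/6.47)^(1/0.647) = 14.838^1.546 ≈ 64.63 mb.
P_c ≤ 1011 − 64.63 = 946.37, so the highest integer P_c is 946 mb.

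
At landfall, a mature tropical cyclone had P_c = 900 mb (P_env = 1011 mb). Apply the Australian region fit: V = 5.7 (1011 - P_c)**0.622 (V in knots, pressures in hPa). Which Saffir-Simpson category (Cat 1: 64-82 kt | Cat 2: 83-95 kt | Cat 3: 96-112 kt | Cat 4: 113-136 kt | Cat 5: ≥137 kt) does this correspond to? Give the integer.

3

ΔP = 1011 − 900 = 111 mb.
V ≈ 5.7 × 111^0.622 = 5.7 × 18.72 ≈ 107 kt.
107 kt falls in the Category 3 band.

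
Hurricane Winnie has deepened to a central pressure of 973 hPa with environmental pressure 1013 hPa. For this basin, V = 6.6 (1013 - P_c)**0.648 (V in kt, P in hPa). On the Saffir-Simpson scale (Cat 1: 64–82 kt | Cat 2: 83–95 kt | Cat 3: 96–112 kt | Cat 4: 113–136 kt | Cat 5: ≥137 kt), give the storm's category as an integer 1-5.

ΔP = 1013 − 973 = 40 hPa.
V ≈ 6.6 × 40^0.648 = 6.6 × 10.92 ≈ 72 kt.
72 kt falls in the Category 1 band.

1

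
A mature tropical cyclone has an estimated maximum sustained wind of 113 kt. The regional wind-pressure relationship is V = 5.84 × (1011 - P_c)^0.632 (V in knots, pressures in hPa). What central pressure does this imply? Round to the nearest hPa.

902 hPa

ΔP = (V / 5.84)^(1/0.632) = (113/5.84)^1.582.
113/5.84 = 19.349; 19.349^1.582 ≈ 108.61 hPa.
P_c = 1011 − 108.61 = 902.39 ≈ 902 hPa.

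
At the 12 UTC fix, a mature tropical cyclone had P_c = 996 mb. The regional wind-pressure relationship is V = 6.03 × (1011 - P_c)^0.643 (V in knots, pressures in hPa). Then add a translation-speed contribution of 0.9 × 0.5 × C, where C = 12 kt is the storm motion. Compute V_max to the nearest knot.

ΔP = 1011 − 996 = 15 mb.
15^0.643 ≈ 5.705.
V ≈ 6.03 × 5.705 ≈ 34.4 kt.
Translation term: 0.9 × 0.5 × 12 = 5.4 kt.
Corrected V ≈ 39.8 kt → 40 kt.

40 kt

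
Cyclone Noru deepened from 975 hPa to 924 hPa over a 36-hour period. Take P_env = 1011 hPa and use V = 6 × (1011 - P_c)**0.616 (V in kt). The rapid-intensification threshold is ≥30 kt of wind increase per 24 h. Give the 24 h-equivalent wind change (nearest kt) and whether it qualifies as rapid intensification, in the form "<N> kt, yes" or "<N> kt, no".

26 kt, no

V₁: ΔP = 36, V ≈ 6 × 36^0.616 ≈ 54.55 kt.
V₂: ΔP = 87, V ≈ 6 × 87^0.616 ≈ 93.95 kt.
ΔV over 36 h = 39.40 kt → 24 h equivalent = 39.40 × 24/36 ≈ 26.27 kt.
26 kt < 30 kt ⇒ not rapid intensification.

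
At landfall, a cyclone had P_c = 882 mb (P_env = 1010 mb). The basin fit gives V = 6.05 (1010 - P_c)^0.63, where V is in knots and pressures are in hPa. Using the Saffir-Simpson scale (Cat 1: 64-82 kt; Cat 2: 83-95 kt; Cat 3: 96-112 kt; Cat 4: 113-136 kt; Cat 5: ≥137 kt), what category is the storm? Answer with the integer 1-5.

4

ΔP = 1010 − 882 = 128 mb.
V ≈ 6.05 × 128^0.63 = 6.05 × 21.26 ≈ 129 kt.
129 kt falls in the Category 4 band.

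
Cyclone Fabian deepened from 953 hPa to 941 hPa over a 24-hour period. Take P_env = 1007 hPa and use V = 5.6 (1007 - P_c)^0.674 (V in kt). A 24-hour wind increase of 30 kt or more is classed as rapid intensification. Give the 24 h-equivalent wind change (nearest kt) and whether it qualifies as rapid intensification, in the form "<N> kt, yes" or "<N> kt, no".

V₁: ΔP = 54, V ≈ 5.6 × 54^0.674 ≈ 82.38 kt.
V₂: ΔP = 66, V ≈ 5.6 × 66^0.674 ≈ 94.31 kt.
ΔV over 24 h = 11.93 kt → 24 h equivalent = 11.93 × 24/24 ≈ 11.93 kt.
12 kt < 30 kt ⇒ not rapid intensification.

12 kt, no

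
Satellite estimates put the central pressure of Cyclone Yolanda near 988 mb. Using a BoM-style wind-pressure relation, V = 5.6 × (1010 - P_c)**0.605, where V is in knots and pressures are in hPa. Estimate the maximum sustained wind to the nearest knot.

36 kt

ΔP = 1010 − 988 = 22 mb.
22^0.605 ≈ 6.489.
V ≈ 5.6 × 6.489 ≈ 36.3 kt.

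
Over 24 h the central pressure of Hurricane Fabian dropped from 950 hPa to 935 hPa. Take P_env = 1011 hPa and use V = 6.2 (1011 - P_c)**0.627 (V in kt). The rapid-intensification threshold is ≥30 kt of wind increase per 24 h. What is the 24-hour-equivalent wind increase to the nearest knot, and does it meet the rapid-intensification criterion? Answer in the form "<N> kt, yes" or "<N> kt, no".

V₁: ΔP = 61, V ≈ 6.2 × 61^0.627 ≈ 81.62 kt.
V₂: ΔP = 76, V ≈ 6.2 × 76^0.627 ≈ 93.68 kt.
ΔV over 24 h = 12.06 kt → 24 h equivalent = 12.06 × 24/24 ≈ 12.06 kt.
12 kt < 30 kt ⇒ not rapid intensification.

12 kt, no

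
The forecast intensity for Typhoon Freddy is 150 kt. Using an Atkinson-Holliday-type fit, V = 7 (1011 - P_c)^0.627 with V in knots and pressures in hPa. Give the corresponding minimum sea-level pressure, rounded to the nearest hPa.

878 hPa

ΔP = (V / 7)^(1/0.627) = (150/7)^1.595.
150/7 = 21.429; 21.429^1.595 ≈ 132.68 hPa.
P_c = 1011 − 132.68 = 878.32 ≈ 878 hPa.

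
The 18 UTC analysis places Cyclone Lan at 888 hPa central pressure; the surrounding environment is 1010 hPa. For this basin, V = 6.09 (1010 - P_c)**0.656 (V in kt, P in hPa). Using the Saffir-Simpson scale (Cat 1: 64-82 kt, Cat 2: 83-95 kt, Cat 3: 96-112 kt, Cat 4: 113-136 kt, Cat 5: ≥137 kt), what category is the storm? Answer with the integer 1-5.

5

ΔP = 1010 − 888 = 122 hPa.
V ≈ 6.09 × 122^0.656 = 6.09 × 23.37 ≈ 142 kt.
142 kt falls in the Category 5 band.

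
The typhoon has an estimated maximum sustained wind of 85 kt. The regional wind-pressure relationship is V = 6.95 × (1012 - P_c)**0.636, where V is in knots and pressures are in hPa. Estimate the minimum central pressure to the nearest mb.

ΔP = (V / 6.95)^(1/0.636) = (85/6.95)^1.572.
85/6.95 = 12.230; 12.230^1.572 ≈ 51.26 mb.
P_c = 1012 − 51.26 = 960.74 ≈ 961 mb.

961 mb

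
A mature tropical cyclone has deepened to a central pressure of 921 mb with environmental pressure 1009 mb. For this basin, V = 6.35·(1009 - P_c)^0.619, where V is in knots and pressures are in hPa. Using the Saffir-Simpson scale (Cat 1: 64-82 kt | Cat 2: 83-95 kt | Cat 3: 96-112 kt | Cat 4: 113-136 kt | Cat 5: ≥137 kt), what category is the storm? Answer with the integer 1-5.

3

ΔP = 1009 − 921 = 88 mb.
V ≈ 6.35 × 88^0.619 = 6.35 × 15.98 ≈ 101 kt.
101 kt falls in the Category 3 band.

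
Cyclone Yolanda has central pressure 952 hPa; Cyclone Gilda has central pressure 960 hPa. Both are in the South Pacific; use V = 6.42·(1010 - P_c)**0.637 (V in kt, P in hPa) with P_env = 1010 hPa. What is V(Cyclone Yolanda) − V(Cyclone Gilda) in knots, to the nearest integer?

Cyclone Yolanda: ΔP = 58; V ≈ 6.42 × 58^0.637 ≈ 85.28 kt.
Cyclone Gilda: ΔP = 50; V ≈ 6.42 × 50^0.637 ≈ 77.59 kt.
Difference ≈ 85.28 − 77.59 = 7.69 → 8 kt.

8 kt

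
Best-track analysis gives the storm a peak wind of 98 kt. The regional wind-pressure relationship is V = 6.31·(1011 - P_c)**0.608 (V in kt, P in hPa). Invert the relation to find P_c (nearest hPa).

ΔP = (V / 6.31)^(1/0.608) = (98/6.31)^1.645.
98/6.31 = 15.531; 15.531^1.645 ≈ 91.03 hPa.
P_c = 1011 − 91.03 = 919.97 ≈ 920 hPa.

920 hPa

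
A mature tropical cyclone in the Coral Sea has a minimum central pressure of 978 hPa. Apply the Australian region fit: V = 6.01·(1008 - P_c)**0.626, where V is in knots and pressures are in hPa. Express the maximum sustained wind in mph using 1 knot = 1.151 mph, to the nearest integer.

ΔP = 1008 − 978 = 30 hPa.
V ≈ 6.01 × 30^0.626 = 6.01 × 8.408 ≈ 50.530 kt.
50.530 × 1.151 ≈ 58.16 mph → 58 mph.

58 mph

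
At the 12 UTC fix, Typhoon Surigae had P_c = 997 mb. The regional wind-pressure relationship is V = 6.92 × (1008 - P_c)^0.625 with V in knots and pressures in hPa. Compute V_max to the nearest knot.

ΔP = 1008 − 997 = 11 mb.
11^0.625 ≈ 4.476.
V ≈ 6.92 × 4.476 ≈ 31.0 kt.

31 kt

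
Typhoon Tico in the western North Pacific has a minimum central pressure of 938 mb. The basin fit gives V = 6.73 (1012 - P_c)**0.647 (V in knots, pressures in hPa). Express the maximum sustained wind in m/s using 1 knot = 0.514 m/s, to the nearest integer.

56 m/s

ΔP = 1012 − 938 = 74 mb.
V ≈ 6.73 × 74^0.647 = 6.73 × 16.195 ≈ 108.995 kt.
108.995 × 0.514 ≈ 56.02 m/s → 56 m/s.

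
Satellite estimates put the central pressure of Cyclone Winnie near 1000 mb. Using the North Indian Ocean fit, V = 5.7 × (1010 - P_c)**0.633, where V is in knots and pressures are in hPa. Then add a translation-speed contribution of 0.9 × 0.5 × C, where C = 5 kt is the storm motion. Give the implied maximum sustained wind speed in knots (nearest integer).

27 kt

ΔP = 1010 − 1000 = 10 mb.
10^0.633 ≈ 4.295.
V ≈ 5.7 × 4.295 ≈ 24.5 kt.
Translation term: 0.9 × 0.5 × 5 = 2.25 kt.
Corrected V ≈ 26.75 kt → 27 kt.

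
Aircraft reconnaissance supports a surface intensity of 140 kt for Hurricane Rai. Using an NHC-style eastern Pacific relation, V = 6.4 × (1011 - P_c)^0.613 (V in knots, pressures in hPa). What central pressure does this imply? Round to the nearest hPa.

858 hPa

ΔP = (V / 6.4)^(1/0.613) = (140/6.4)^1.631.
140/6.4 = 21.875; 21.875^1.631 ≈ 153.42 hPa.
P_c = 1011 − 153.42 = 857.58 ≈ 858 hPa.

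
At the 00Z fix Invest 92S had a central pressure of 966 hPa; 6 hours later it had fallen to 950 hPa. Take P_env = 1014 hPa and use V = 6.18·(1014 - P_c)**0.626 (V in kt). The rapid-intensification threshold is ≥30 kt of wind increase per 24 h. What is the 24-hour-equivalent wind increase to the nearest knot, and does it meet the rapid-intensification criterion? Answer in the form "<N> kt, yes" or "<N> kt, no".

55 kt, yes

V₁: ΔP = 48, V ≈ 6.18 × 48^0.626 ≈ 69.73 kt.
V₂: ΔP = 64, V ≈ 6.18 × 64^0.626 ≈ 83.49 kt.
ΔV over 6 h = 13.76 kt → 24 h equivalent = 13.76 × 24/6 ≈ 55.04 kt.
55 kt ≥ 30 kt ⇒ rapid intensification.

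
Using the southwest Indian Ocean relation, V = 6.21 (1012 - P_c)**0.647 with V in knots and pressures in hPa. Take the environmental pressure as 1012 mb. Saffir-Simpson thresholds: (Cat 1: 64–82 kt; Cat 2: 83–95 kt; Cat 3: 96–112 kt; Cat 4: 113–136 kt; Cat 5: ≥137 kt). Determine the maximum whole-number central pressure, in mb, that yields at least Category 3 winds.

Category 3 begins at V = 96 kt.
Required ΔP = (96/6.21)^(1/0.647) = 15.459^1.546 ≈ 68.86 mb.
P_c ≤ 1012 − 68.86 = 943.14, so the highest integer P_c is 943 mb.

943 mb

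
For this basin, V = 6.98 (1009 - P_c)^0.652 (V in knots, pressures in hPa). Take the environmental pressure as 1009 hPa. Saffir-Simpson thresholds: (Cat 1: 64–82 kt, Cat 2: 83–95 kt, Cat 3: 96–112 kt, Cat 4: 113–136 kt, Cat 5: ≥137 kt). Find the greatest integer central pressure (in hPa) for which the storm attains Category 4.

Category 4 begins at V = 113 kt.
Required ΔP = (113/6.98)^(1/0.652) = 16.189^1.534 ≈ 71.55 hPa.
P_c ≤ 1009 − 71.55 = 937.45, so the highest integer P_c is 937 hPa.

937 hPa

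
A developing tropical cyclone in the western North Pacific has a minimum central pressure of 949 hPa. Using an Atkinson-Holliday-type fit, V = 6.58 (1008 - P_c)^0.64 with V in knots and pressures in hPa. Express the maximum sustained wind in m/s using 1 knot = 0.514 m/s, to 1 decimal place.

46.0 m/s

ΔP = 1008 − 949 = 59 hPa.
V ≈ 6.58 × 59^0.64 = 6.58 × 13.594 ≈ 89.448 kt.
89.448 × 0.514 ≈ 45.98 m/s → 46.0 m/s.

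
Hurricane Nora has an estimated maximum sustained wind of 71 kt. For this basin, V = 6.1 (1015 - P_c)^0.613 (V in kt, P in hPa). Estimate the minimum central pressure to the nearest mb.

960 mb

ΔP = (V / 6.1)^(1/0.613) = (71/6.1)^1.631.
71/6.1 = 11.639; 11.639^1.631 ≈ 54.81 mb.
P_c = 1015 − 54.81 = 960.19 ≈ 960 mb.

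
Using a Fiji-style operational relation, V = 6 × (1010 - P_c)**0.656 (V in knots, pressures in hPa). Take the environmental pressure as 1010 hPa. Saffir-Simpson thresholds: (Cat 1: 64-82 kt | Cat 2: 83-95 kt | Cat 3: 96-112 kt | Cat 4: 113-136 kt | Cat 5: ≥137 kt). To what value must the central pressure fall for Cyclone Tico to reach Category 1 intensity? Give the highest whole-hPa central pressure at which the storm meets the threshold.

973 hPa

Category 1 begins at V = 64 kt.
Required ΔP = (64/6)^(1/0.656) = 10.667^1.524 ≈ 36.91 hPa.
P_c ≤ 1010 − 36.91 = 973.09, so the highest integer P_c is 973 hPa.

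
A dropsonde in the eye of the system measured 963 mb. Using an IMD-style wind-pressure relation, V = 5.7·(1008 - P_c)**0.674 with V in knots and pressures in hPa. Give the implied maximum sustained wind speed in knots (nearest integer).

ΔP = 1008 − 963 = 45 mb.
45^0.674 ≈ 13.010.
V ≈ 5.7 × 13.010 ≈ 74.2 kt.

74 kt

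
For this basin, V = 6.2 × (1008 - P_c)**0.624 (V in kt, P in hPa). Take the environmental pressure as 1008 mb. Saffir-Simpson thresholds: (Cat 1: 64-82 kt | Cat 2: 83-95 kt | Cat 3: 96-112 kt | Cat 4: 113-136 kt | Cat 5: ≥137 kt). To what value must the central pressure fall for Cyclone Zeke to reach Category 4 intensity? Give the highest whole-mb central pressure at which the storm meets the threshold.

903 mb

Category 4 begins at V = 113 kt.
Required ΔP = (113/6.2)^(1/0.624) = 18.226^1.603 ≈ 104.79 mb.
P_c ≤ 1008 − 104.79 = 903.21, so the highest integer P_c is 903 mb.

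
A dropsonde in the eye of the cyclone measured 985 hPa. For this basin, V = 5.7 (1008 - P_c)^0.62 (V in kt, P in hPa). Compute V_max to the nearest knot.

ΔP = 1008 − 985 = 23 hPa.
23^0.62 ≈ 6.987.
V ≈ 5.7 × 6.987 ≈ 39.8 kt.

40 kt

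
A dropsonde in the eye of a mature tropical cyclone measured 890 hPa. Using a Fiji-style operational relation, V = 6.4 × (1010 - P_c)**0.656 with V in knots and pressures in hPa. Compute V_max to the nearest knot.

ΔP = 1010 − 890 = 120 hPa.
120^0.656 ≈ 23.118.
V ≈ 6.4 × 23.118 ≈ 148.0 kt.

148 kt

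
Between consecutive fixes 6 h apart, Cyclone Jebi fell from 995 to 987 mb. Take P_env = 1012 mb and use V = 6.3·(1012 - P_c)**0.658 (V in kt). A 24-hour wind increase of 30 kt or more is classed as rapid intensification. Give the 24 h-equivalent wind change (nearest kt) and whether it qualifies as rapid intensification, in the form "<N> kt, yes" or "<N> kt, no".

47 kt, yes

V₁: ΔP = 17, V ≈ 6.3 × 17^0.658 ≈ 40.64 kt.
V₂: ΔP = 25, V ≈ 6.3 × 25^0.658 ≈ 52.38 kt.
ΔV over 6 h = 11.74 kt → 24 h equivalent = 11.74 × 24/6 ≈ 46.96 kt.
47 kt ≥ 30 kt ⇒ rapid intensification.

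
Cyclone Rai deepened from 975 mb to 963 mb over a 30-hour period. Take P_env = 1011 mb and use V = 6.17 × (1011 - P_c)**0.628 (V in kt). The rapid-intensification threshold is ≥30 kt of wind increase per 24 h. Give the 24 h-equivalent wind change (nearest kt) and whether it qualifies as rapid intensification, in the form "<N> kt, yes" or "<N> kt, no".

9 kt, no

V₁: ΔP = 36, V ≈ 6.17 × 36^0.628 ≈ 58.57 kt.
V₂: ΔP = 48, V ≈ 6.17 × 48^0.628 ≈ 70.16 kt.
ΔV over 30 h = 11.59 kt → 24 h equivalent = 11.59 × 24/30 ≈ 9.27 kt.
9 kt < 30 kt ⇒ not rapid intensification.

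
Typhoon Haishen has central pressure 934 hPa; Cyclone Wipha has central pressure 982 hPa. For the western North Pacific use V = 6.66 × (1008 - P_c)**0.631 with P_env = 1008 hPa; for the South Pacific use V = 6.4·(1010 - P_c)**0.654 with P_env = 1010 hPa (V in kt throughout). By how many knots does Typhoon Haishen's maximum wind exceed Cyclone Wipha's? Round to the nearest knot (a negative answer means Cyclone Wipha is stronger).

44 kt

Typhoon Haishen: ΔP = 74; V ≈ 6.66 × 74^0.631 ≈ 100.68 kt.
Cyclone Wipha: ΔP = 28; V ≈ 6.4 × 28^0.654 ≈ 56.57 kt.
Difference ≈ 100.68 − 56.57 = 44.11 → 44 kt.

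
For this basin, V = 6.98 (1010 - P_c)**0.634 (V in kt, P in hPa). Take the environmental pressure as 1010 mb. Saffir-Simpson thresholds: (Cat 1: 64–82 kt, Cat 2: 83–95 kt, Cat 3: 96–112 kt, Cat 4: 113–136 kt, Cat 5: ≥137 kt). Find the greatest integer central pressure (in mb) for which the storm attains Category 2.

Category 2 begins at V = 83 kt.
Required ΔP = (83/6.98)^(1/0.634) = 11.891^1.577 ≈ 49.65 mb.
P_c ≤ 1010 − 49.65 = 960.35, so the highest integer P_c is 960 mb.

960 mb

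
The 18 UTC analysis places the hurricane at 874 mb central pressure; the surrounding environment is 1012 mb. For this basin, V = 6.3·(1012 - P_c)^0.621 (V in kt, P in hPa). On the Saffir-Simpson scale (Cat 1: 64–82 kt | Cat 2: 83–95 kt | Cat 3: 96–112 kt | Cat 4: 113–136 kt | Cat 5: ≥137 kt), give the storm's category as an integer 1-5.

4

ΔP = 1012 − 874 = 138 mb.
V ≈ 6.3 × 138^0.621 = 6.3 × 21.32 ≈ 134 kt.
134 kt falls in the Category 4 band.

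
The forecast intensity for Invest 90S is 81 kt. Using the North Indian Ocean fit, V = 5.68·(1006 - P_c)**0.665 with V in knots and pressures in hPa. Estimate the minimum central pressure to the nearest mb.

ΔP = (V / 5.68)^(1/0.665) = (81/5.68)^1.504.
81/5.68 = 14.261; 14.261^1.504 ≈ 54.39 mb.
P_c = 1006 − 54.39 = 951.61 ≈ 952 mb.

952 mb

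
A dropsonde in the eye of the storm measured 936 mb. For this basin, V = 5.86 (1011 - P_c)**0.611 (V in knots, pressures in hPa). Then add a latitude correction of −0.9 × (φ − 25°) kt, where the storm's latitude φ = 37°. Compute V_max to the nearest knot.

71 kt

ΔP = 1011 − 936 = 75 mb.
75^0.611 ≈ 13.985.
V ≈ 5.86 × 13.985 ≈ 82.0 kt.
Latitude correction: −0.9 × (37 − 25) = -10.8 kt.
Corrected V ≈ 71.2 kt → 71 kt.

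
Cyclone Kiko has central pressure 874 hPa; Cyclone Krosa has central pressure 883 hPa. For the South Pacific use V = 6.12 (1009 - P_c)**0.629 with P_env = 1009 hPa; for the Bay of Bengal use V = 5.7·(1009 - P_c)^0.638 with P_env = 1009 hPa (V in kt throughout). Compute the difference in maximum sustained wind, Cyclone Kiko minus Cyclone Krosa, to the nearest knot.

9 kt

Cyclone Kiko: ΔP = 135; V ≈ 6.12 × 135^0.629 ≈ 133.88 kt.
Cyclone Krosa: ΔP = 126; V ≈ 5.7 × 126^0.638 ≈ 124.71 kt.
Difference ≈ 133.88 − 124.71 = 9.17 → 9 kt.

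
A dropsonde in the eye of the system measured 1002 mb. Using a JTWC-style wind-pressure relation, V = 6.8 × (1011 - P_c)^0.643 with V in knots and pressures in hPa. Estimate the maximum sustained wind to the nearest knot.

28 kt

ΔP = 1011 − 1002 = 9 mb.
9^0.643 ≈ 4.108.
V ≈ 6.8 × 4.108 ≈ 27.9 kt.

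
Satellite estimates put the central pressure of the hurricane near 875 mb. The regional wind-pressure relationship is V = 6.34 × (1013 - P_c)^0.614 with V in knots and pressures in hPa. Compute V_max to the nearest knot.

131 kt

ΔP = 1013 − 875 = 138 mb.
138^0.614 ≈ 20.601.
V ≈ 6.34 × 20.601 ≈ 130.6 kt.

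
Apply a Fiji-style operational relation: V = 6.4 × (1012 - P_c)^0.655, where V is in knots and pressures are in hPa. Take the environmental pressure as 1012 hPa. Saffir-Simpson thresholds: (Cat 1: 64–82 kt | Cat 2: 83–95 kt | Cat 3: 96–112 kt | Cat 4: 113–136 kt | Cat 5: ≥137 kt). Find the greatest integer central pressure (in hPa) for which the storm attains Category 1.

Category 1 begins at V = 64 kt.
Required ΔP = (64/6.4)^(1/0.655) = 10.000^1.527 ≈ 33.63 hPa.
P_c ≤ 1012 − 33.63 = 978.37, so the highest integer P_c is 978 hPa.

978 hPa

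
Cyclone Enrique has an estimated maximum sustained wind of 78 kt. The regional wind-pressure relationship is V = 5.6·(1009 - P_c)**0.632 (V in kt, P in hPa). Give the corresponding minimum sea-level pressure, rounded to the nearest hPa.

ΔP = (V / 5.6)^(1/0.632) = (78/5.6)^1.582.
78/5.6 = 13.929; 13.929^1.582 ≈ 64.56 hPa.
P_c = 1009 − 64.56 = 944.44 ≈ 944 hPa.

944 hPa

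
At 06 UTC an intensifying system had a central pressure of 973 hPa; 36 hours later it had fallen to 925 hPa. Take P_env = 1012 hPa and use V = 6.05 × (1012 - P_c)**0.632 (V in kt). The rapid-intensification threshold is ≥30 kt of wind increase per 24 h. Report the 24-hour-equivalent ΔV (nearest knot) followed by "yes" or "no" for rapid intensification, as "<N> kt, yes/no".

27 kt, no

V₁: ΔP = 39, V ≈ 6.05 × 39^0.632 ≈ 61.28 kt.
V₂: ΔP = 87, V ≈ 6.05 × 87^0.632 ≈ 101.75 kt.
ΔV over 36 h = 40.47 kt → 24 h equivalent = 40.47 × 24/36 ≈ 26.98 kt.
27 kt < 30 kt ⇒ not rapid intensification.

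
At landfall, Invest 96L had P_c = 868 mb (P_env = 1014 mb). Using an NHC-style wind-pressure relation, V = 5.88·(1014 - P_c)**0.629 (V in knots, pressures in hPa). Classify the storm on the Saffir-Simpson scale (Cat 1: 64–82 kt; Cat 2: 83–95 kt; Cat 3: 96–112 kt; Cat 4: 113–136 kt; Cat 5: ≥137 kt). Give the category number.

ΔP = 1014 − 868 = 146 mb.
V ≈ 5.88 × 146^0.629 = 5.88 × 22.98 ≈ 135 kt.
135 kt falls in the Category 4 band.

4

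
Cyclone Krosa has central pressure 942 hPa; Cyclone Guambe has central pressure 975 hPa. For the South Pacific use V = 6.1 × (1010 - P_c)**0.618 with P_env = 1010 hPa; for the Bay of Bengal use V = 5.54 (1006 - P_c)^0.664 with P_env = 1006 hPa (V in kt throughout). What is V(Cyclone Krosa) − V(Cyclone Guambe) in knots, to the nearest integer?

29 kt

Cyclone Krosa: ΔP = 68; V ≈ 6.1 × 68^0.618 ≈ 82.76 kt.
Cyclone Guambe: ΔP = 31; V ≈ 5.54 × 31^0.664 ≈ 54.17 kt.
Difference ≈ 82.76 − 54.17 = 28.59 → 29 kt.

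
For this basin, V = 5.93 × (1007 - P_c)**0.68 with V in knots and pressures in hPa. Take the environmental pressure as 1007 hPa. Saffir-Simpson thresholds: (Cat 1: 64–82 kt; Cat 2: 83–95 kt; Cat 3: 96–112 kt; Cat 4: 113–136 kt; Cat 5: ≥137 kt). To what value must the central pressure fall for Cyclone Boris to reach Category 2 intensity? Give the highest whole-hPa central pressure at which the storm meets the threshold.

958 hPa

Category 2 begins at V = 83 kt.
Required ΔP = (83/5.93)^(1/0.68) = 13.997^1.471 ≈ 48.45 hPa.
P_c ≤ 1007 − 48.45 = 958.55, so the highest integer P_c is 958 hPa.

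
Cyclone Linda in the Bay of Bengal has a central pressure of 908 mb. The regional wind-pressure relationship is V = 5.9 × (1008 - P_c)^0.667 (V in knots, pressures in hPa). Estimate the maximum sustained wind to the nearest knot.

ΔP = 1008 − 908 = 100 mb.
100^0.667 ≈ 21.577.
V ≈ 5.9 × 21.577 ≈ 127.3 kt.

127 kt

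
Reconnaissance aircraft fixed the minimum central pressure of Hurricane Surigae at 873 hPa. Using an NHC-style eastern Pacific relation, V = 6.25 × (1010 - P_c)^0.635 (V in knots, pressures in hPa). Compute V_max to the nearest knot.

142 kt

ΔP = 1010 − 873 = 137 hPa.
137^0.635 ≈ 22.741.
V ≈ 6.25 × 22.741 ≈ 142.1 kt.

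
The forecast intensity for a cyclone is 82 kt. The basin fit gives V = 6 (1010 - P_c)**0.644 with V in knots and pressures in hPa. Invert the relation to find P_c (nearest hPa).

952 hPa

ΔP = (V / 6)^(1/0.644) = (82/6)^1.553.
82/6 = 13.667; 13.667^1.553 ≈ 58.00 hPa.
P_c = 1010 − 58.00 = 952.00 ≈ 952 hPa.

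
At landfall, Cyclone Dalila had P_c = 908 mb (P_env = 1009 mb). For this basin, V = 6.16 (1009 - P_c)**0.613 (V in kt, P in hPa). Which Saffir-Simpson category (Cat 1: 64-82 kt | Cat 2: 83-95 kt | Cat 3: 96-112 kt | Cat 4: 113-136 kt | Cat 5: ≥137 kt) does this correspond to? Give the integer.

ΔP = 1009 − 908 = 101 mb.
V ≈ 6.16 × 101^0.613 = 6.16 × 16.93 ≈ 104 kt.
104 kt falls in the Category 3 band.

3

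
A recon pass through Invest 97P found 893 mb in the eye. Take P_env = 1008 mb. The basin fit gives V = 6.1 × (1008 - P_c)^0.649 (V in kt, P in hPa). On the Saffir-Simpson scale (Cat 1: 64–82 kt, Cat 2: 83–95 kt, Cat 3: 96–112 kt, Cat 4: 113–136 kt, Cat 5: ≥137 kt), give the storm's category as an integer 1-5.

ΔP = 1008 − 893 = 115 mb.
V ≈ 6.1 × 115^0.649 = 6.1 × 21.75 ≈ 133 kt.
133 kt falls in the Category 4 band.

4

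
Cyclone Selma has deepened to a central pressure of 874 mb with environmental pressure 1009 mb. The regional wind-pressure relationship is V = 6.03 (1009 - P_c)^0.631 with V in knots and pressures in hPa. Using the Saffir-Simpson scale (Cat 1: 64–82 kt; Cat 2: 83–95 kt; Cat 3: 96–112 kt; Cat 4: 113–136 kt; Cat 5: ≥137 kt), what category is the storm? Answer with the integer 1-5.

ΔP = 1009 − 874 = 135 mb.
V ≈ 6.03 × 135^0.631 = 6.03 × 22.09 ≈ 133 kt.
133 kt falls in the Category 4 band.

4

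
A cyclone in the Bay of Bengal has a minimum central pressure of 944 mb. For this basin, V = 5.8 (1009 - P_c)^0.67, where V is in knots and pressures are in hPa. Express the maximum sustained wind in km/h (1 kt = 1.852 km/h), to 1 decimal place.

ΔP = 1009 − 944 = 65 mb.
V ≈ 5.8 × 65^0.67 = 5.8 × 16.393 ≈ 95.078 kt.
95.078 × 1.852 ≈ 176.08 km/h → 176.1 km/h.

176.1 km/h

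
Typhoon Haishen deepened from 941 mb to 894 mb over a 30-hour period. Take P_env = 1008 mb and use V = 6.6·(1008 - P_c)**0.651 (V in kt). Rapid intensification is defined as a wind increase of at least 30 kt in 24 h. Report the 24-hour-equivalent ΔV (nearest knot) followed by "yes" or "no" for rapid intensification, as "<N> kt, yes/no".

V₁: ΔP = 67, V ≈ 6.6 × 67^0.651 ≈ 101.93 kt.
V₂: ΔP = 114, V ≈ 6.6 × 114^0.651 ≈ 144.08 kt.
ΔV over 30 h = 42.15 kt → 24 h equivalent = 42.15 × 24/30 ≈ 33.72 kt.
34 kt ≥ 30 kt ⇒ rapid intensification.

34 kt, yes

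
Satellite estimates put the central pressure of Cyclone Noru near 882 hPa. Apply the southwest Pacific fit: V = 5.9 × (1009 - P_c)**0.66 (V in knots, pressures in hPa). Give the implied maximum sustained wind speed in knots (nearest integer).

144 kt

ΔP = 1009 − 882 = 127 hPa.
127^0.66 ≈ 24.463.
V ≈ 5.9 × 24.463 ≈ 144.3 kt.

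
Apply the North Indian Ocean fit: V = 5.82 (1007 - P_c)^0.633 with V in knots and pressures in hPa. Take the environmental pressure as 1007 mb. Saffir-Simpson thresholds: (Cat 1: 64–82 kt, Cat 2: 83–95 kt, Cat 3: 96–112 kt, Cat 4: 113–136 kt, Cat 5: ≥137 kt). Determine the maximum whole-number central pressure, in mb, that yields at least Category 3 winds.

923 mb

Category 3 begins at V = 96 kt.
Required ΔP = (96/5.82)^(1/0.633) = 16.495^1.580 ≈ 83.78 mb.
P_c ≤ 1007 − 83.78 = 923.22, so the highest integer P_c is 923 mb.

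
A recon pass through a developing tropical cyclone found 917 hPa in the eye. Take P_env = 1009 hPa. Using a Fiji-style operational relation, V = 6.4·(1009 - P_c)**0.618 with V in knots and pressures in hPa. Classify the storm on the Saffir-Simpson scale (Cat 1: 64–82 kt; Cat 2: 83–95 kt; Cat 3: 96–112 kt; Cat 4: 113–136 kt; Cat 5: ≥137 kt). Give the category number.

ΔP = 1009 − 917 = 92 hPa.
V ≈ 6.4 × 92^0.618 = 6.4 × 16.35 ≈ 105 kt.
105 kt falls in the Category 3 band.

3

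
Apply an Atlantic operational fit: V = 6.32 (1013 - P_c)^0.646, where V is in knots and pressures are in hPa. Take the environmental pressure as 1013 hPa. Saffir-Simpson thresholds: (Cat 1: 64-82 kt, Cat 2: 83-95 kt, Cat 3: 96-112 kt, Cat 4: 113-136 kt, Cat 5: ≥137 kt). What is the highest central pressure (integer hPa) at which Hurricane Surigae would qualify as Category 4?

926 hPa

Category 4 begins at V = 113 kt.
Required ΔP = (113/6.32)^(1/0.646) = 17.880^1.548 ≈ 86.82 hPa.
P_c ≤ 1013 − 86.82 = 926.18, so the highest integer P_c is 926 hPa.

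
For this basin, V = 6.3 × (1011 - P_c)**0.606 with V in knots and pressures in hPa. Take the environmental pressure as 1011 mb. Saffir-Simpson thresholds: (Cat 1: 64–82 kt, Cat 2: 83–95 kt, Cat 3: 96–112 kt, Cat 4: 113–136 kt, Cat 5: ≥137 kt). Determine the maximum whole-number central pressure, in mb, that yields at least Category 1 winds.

Category 1 begins at V = 64 kt.
Required ΔP = (64/6.3)^(1/0.606) = 10.159^1.650 ≈ 45.86 mb.
P_c ≤ 1011 − 45.86 = 965.14, so the highest integer P_c is 965 mb.

965 mb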